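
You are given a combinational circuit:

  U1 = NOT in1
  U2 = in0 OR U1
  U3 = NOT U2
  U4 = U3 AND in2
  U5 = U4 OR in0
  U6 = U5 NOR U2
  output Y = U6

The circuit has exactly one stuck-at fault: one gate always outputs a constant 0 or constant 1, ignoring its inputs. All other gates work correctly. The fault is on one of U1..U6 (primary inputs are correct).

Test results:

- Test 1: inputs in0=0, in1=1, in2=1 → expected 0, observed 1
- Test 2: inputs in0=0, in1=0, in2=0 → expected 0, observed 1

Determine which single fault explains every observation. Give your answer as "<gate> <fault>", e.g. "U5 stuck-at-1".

U6 stuck-at-1

Fault-free values for test 1 (in0=0, in1=1, in2=1): U1=0, U2=0, U3=1, U4=1, U5=1, U6=0, giving Y=0. Observed 1.
Test 1: faults giving observed 1 are {U3 stuck-at-0, U4 stuck-at-0, U5 stuck-at-0, U6 stuck-at-1}.
Test 2 (in0=0, in1=0, in2=0): fault-free U1=1, U2=1, U3=0, U4=0, U5=0, U6=0 → 0; observed 1. Eliminates U3 stuck-at-0, U4 stuck-at-0, U5 stuck-at-0.
Only U6 stuck-at-1 is consistent with every test.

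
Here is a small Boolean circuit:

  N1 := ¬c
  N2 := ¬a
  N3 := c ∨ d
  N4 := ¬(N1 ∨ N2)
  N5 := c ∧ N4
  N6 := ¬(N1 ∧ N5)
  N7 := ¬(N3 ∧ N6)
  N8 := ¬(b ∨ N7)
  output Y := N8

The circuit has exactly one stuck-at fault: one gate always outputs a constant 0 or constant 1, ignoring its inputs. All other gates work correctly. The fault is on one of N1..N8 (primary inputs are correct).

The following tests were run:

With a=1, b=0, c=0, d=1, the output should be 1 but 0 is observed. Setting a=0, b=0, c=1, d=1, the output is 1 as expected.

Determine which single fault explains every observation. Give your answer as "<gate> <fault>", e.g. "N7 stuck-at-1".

N5 stuck-at-1

Fault-free values for test 1 (a=1, b=0, c=0, d=1): N1=1, N2=0, N3=1, N4=0, N5=0, N6=1, N7=0, N8=1, giving Y=1. Observed 0.
Test 1: faults giving observed 0 are {N3 stuck-at-0, N5 stuck-at-1, N6 stuck-at-0, N7 stuck-at-1, N8 stuck-at-0}.
Test 2 (a=0, b=0, c=1, d=1): fault-free N1=0, N2=1, N3=1, N4=0, N5=0, N6=1, N7=0, N8=1 → 1; observed 1. Eliminates N3 stuck-at-0, N6 stuck-at-0, N7 stuck-at-1, N8 stuck-at-0.
Only N5 stuck-at-1 is consistent with every test.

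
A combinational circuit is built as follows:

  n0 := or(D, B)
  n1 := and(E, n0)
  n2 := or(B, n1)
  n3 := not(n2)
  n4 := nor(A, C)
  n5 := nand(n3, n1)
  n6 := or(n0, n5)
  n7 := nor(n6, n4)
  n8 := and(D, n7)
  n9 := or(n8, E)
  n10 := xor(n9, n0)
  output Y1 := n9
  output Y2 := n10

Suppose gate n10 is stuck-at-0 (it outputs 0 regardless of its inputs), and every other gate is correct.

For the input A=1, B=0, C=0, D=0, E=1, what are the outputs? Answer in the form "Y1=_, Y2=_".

Y1=1, Y2=0

Propagate with n10 forced: n0=0, n1=0, n2=0, n3=1, n4=0, n5=1, n6=1, n7=0, n8=0, n9=1, n10=0 [stuck-at-0].
So the outputs are Y1=1, Y2=0. (Without the fault they would be Y1=1, Y2=1.)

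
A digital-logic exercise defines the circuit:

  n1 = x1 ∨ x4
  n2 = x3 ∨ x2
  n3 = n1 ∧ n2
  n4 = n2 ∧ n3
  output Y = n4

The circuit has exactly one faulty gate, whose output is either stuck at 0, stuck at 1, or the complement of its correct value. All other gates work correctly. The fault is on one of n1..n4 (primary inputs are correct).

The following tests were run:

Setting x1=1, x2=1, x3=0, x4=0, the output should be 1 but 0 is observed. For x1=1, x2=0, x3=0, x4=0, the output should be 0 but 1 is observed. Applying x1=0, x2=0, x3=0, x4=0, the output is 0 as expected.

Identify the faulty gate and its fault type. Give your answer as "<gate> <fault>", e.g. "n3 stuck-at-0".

Fault-free values for test 1 (x1=1, x2=1, x3=0, x4=0): n1=1, n2=1, n3=1, n4=1, giving Y=1. Observed 0.
Test 1: faults giving observed 0 are {n1 stuck-at-0, n1 inverted output, n2 stuck-at-0, n2 inverted output, n3 stuck-at-0, n3 inverted output, n4 stuck-at-0, n4 inverted output}.
Test 2 (x1=1, x2=0, x3=0, x4=0): fault-free n1=1, n2=0, n3=0, n4=0 → 0; observed 1. Eliminates n1 stuck-at-0, n1 inverted output, n2 stuck-at-0, n3 stuck-at-0, n3 inverted output, n4 stuck-at-0.
Test 3 (x1=0, x2=0, x3=0, x4=0): fault-free n1=0, n2=0, n3=0, n4=0 → 0; observed 0. Eliminates n4 inverted output.
Only n2 inverted output is consistent with every test.

n2 inverted output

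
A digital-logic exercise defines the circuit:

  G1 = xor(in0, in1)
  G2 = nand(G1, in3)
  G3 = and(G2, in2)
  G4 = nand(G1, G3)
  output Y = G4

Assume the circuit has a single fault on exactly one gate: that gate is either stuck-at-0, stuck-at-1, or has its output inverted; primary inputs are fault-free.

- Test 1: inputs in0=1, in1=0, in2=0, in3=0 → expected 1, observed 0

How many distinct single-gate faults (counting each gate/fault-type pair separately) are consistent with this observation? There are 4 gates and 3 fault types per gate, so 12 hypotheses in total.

Fault-free: G1=1, G2=1, G3=0, G4=1 → 1. Observed 0.
  G1 stuck-at-0: output 1 ✗
  G1 stuck-at-1: output 1 ✗
  G1 inverted output: output 1 ✗
  G2 stuck-at-0: output 1 ✗
  G2 stuck-at-1: output 1 ✗
  G2 inverted output: output 1 ✗
  G3 stuck-at-0: output 1 ✗
  G3 stuck-at-1: output 0 ✓
  G3 inverted output: output 0 ✓
  G4 stuck-at-0: output 0 ✓
  G4 stuck-at-1: output 1 ✗
  G4 inverted output: output 0 ✓
Consistent faults: {G3 stuck-at-1, G3 inverted output, G4 stuck-at-0, G4 inverted output} — 4 in all.

4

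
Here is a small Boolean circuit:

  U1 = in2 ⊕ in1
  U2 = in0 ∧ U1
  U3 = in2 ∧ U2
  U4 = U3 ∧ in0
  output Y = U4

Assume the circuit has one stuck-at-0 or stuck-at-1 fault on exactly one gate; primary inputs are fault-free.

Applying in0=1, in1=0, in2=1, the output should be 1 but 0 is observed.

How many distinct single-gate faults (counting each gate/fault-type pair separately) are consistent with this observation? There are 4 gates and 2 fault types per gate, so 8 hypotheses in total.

Fault-free: U1=1, U2=1, U3=1, U4=1 → 1. Observed 0.
  U1 stuck-at-0: output 0 ✓
  U1 stuck-at-1: output 1 ✗
  U2 stuck-at-0: output 0 ✓
  U2 stuck-at-1: output 1 ✗
  U3 stuck-at-0: output 0 ✓
  U3 stuck-at-1: output 1 ✗
  U4 stuck-at-0: output 0 ✓
  U4 stuck-at-1: output 1 ✗
Consistent faults: {U1 stuck-at-0, U2 stuck-at-0, U3 stuck-at-0, U4 stuck-at-0} — 4 in all.

4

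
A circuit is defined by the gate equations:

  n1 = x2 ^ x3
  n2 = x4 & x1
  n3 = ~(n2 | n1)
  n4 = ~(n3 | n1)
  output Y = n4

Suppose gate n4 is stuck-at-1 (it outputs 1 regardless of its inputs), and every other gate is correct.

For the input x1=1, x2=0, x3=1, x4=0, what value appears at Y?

Propagate with n4 forced: n1=1, n2=0, n3=0, n4=1 [stuck-at-1].
So Y = 1. (Without the fault it would be 0.)

1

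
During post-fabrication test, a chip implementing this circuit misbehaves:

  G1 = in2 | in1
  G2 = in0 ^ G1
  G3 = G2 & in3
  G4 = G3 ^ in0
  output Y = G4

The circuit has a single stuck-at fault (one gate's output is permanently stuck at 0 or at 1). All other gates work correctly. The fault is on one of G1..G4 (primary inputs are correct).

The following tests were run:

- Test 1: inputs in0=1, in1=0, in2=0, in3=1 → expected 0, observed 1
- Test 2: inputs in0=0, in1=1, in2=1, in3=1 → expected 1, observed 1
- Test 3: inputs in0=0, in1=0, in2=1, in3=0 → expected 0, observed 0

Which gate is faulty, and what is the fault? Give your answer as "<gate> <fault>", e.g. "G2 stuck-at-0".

Fault-free values for test 1 (in0=1, in1=0, in2=0, in3=1): G1=0, G2=1, G3=1, G4=0, giving Y=0. Observed 1.
Test 1: faults giving observed 1 are {G1 stuck-at-1, G2 stuck-at-0, G3 stuck-at-0, G4 stuck-at-1}.
Test 2 (in0=0, in1=1, in2=1, in3=1): fault-free G1=1, G2=1, G3=1, G4=1 → 1; observed 1. Eliminates G2 stuck-at-0, G3 stuck-at-0.
Test 3 (in0=0, in1=0, in2=1, in3=0): fault-free G1=1, G2=1, G3=0, G4=0 → 0; observed 0. Eliminates G4 stuck-at-1.
Only G1 stuck-at-1 is consistent with every test.

G1 stuck-at-1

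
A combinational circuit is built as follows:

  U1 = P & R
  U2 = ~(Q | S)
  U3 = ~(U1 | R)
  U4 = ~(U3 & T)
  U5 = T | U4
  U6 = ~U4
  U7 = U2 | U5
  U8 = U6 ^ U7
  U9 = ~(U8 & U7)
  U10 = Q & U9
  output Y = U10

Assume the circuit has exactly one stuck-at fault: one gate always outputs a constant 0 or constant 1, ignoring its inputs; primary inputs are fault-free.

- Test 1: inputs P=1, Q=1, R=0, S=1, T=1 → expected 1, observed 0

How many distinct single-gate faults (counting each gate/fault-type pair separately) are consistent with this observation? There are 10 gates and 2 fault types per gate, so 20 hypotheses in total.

Fault-free: U1=0, U2=0, U3=1, U4=0, U5=1, U6=1, U7=1, U8=0, U9=1, U10=1 → 1. Observed 0.
  U1: stuck-at-1 ✓; others ✗
  U2: none of the 2 fault types match ✗
  U3: stuck-at-0 ✓; others ✗
  U4: stuck-at-1 ✓; others ✗
  U5: none of the 2 fault types match ✗
  U6: stuck-at-0 ✓; others ✗
  U7: none of the 2 fault types match ✗
  U8: stuck-at-1 ✓; others ✗
  U9: stuck-at-0 ✓; others ✗
  U10: stuck-at-0 ✓; others ✗
Consistent faults: {U1 stuck-at-1, U3 stuck-at-0, U4 stuck-at-1, U6 stuck-at-0, U8 stuck-at-1, U9 stuck-at-0, U10 stuck-at-0} — 7 in all.

7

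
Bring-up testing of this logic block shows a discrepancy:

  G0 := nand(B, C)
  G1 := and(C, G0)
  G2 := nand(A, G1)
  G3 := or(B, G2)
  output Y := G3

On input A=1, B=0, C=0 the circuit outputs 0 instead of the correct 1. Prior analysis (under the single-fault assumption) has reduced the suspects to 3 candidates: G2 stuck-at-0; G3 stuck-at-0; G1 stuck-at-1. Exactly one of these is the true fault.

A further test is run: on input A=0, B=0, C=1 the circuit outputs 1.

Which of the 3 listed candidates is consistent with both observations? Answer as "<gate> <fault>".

G1 stuck-at-1

Evaluate each candidate on input A=0, B=0, C=1:
  G2 stuck-at-0: G0=1, G1=1, G2=0 [stuck-at-0], G3=0 → 0 — eliminated
  G3 stuck-at-0: G0=1, G1=1, G2=1, G3=0 [stuck-at-0] → 0 — eliminated
  G1 stuck-at-1: G0=1, G1=1 [stuck-at-1], G2=1, G3=1 → 1 — matches
Only G1 stuck-at-1 reproduces the observed 1.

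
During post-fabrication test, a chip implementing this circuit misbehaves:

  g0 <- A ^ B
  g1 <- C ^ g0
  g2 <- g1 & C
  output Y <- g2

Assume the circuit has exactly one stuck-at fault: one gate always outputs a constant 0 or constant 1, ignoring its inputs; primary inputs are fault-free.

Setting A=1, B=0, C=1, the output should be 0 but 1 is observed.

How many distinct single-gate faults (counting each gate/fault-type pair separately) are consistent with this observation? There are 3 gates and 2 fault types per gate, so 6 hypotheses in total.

3

Fault-free: g0=1, g1=0, g2=0 → 0. Observed 1.
  g0 stuck-at-0: output 1 ✓
  g0 stuck-at-1: output 0 ✗
  g1 stuck-at-0: output 0 ✗
  g1 stuck-at-1: output 1 ✓
  g2 stuck-at-0: output 0 ✗
  g2 stuck-at-1: output 1 ✓
Consistent faults: {g0 stuck-at-0, g1 stuck-at-1, g2 stuck-at-1} — 3 in all.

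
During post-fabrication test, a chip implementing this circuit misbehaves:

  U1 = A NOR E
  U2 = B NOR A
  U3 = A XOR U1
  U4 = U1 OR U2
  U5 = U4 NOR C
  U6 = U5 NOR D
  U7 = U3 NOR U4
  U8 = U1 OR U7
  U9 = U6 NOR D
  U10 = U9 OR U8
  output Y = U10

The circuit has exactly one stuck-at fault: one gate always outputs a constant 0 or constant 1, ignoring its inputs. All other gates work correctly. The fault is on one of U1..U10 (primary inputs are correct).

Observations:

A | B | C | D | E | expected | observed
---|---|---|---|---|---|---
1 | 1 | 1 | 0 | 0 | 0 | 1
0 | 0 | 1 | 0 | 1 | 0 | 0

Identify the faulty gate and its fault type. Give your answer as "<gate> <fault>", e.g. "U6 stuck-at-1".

Fault-free values for test 1 (A=1, B=1, C=1, D=0, E=0): U1=0, U2=0, U3=1, U4=0, U5=0, U6=1, U7=0, U8=0, U9=0, U10=0, giving Y=0. Observed 1.
Test 1: faults giving observed 1 are {U1 stuck-at-1, U3 stuck-at-0, U5 stuck-at-1, U6 stuck-at-0, U7 stuck-at-1, U8 stuck-at-1, U9 stuck-at-1, U10 stuck-at-1}.
Test 2 (A=0, B=0, C=1, D=0, E=1): fault-free U1=0, U2=1, U3=0, U4=1, U5=0, U6=1, U7=0, U8=0, U9=0, U10=0 → 0; observed 0. Eliminates U1 stuck-at-1, U5 stuck-at-1, U6 stuck-at-0, U7 stuck-at-1, U8 stuck-at-1, U9 stuck-at-1, U10 stuck-at-1.
Only U3 stuck-at-0 is consistent with every test.

U3 stuck-at-0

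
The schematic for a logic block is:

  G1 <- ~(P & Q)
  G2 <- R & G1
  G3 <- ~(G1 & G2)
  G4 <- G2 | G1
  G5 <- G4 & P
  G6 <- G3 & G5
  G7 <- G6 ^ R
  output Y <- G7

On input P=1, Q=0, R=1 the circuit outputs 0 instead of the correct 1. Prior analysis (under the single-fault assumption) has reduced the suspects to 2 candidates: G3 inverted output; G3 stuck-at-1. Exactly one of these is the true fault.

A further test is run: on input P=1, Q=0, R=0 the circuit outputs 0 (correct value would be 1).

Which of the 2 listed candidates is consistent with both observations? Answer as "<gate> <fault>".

Evaluate each candidate on input P=1, Q=0, R=0:
  G3 inverted output: G1=1, G2=0, G3=0 [inverted output], G4=1, G5=1, G6=0, G7=0 → 0 — matches
  G3 stuck-at-1: G1=1, G2=0, G3=1 [stuck-at-1], G4=1, G5=1, G6=1, G7=1 → 1 — eliminated
Only G3 inverted output reproduces the observed 0.

G3 inverted output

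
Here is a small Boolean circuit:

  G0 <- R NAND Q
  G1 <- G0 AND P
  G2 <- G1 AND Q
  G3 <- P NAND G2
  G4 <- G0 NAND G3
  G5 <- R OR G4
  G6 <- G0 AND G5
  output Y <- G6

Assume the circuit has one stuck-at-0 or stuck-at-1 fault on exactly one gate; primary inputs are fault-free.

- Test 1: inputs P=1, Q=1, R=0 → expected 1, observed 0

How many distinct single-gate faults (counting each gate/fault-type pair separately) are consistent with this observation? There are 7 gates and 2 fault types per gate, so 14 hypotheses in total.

Fault-free: G0=1, G1=1, G2=1, G3=0, G4=1, G5=1, G6=1 → 1. Observed 0.
  G0 stuck-at-0: output 0 ✓
  G0 stuck-at-1: output 1 ✗
  G1 stuck-at-0: output 0 ✓
  G1 stuck-at-1: output 1 ✗
  G2 stuck-at-0: output 0 ✓
  G2 stuck-at-1: output 1 ✗
  G3 stuck-at-0: output 1 ✗
  G3 stuck-at-1: output 0 ✓
  G4 stuck-at-0: output 0 ✓
  G4 stuck-at-1: output 1 ✗
  G5 stuck-at-0: output 0 ✓
  G5 stuck-at-1: output 1 ✗
  G6 stuck-at-0: output 0 ✓
  G6 stuck-at-1: output 1 ✗
Consistent faults: {G0 stuck-at-0, G1 stuck-at-0, G2 stuck-at-0, G3 stuck-at-1, G4 stuck-at-0, G5 stuck-at-0, G6 stuck-at-0} — 7 in all.

7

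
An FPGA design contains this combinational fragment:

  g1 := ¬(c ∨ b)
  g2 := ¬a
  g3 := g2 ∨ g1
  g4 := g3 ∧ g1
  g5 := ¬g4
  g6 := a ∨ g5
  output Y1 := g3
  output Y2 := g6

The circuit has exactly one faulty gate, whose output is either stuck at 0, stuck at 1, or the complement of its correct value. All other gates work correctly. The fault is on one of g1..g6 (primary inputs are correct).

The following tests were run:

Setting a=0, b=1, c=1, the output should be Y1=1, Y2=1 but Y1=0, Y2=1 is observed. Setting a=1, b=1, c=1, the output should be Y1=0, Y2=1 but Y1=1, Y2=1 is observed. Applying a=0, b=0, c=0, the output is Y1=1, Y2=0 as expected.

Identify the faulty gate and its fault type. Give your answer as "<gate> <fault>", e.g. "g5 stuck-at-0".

g2 inverted output

Fault-free values for test 1 (a=0, b=1, c=1): g1=0, g2=1, g3=1, g4=0, g5=1, g6=1, giving Y1=1, Y2=1. Observed Y1=0, Y2=1.
Test 1: faults giving observed Y1=0, Y2=1 are {g2 stuck-at-0, g2 inverted output, g3 stuck-at-0, g3 inverted output}.
Test 2 (a=1, b=1, c=1): fault-free g1=0, g2=0, g3=0, g4=0, g5=1, g6=1 → Y1=0, Y2=1; observed Y1=1, Y2=1. Eliminates g2 stuck-at-0, g3 stuck-at-0.
Test 3 (a=0, b=0, c=0): fault-free g1=1, g2=1, g3=1, g4=1, g5=0, g6=0 → Y1=1, Y2=0; observed Y1=1, Y2=0. Eliminates g3 inverted output.
Only g2 inverted output is consistent with every test.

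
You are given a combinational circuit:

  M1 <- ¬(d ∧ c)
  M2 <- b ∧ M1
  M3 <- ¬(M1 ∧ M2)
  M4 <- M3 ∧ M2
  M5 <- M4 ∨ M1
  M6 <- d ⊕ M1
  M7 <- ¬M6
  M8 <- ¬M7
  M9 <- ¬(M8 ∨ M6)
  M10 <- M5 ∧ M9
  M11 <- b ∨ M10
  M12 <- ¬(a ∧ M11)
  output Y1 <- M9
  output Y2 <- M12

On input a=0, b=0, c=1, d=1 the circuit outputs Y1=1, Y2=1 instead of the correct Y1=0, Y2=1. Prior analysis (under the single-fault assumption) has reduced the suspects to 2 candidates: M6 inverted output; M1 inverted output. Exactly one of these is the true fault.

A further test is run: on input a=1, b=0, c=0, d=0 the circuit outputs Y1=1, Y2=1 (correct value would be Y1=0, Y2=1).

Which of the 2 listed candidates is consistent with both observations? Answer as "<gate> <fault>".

Evaluate each candidate on input a=1, b=0, c=0, d=0:
  M6 inverted output: M1=1, M2=0, M3=1, M4=0, M5=1, M6=0 [inverted output], M7=1, M8=0, M9=1, M10=1, M11=1, M12=0 → Y1=1, Y2=0 — eliminated
  M1 inverted output: M1=0 [inverted output], M2=0, M3=1, M4=0, M5=0, M6=0, M7=1, M8=0, M9=1, M10=0, M11=0, M12=1 → Y1=1, Y2=1 — matches
Only M1 inverted output reproduces the observed Y1=1, Y2=1.

M1 inverted output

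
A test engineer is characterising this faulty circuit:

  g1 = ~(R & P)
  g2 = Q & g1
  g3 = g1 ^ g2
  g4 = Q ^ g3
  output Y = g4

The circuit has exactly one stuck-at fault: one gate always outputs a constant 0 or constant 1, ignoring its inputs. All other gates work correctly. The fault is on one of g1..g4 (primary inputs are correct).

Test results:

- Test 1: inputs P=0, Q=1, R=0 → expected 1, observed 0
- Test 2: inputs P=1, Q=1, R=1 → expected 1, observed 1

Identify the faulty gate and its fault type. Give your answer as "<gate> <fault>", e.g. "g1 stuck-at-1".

g2 stuck-at-0

Fault-free values for test 1 (P=0, Q=1, R=0): g1=1, g2=1, g3=0, g4=1, giving Y=1. Observed 0.
Test 1: faults giving observed 0 are {g2 stuck-at-0, g3 stuck-at-1, g4 stuck-at-0}.
Test 2 (P=1, Q=1, R=1): fault-free g1=0, g2=0, g3=0, g4=1 → 1; observed 1. Eliminates g3 stuck-at-1, g4 stuck-at-0.
Only g2 stuck-at-0 is consistent with every test.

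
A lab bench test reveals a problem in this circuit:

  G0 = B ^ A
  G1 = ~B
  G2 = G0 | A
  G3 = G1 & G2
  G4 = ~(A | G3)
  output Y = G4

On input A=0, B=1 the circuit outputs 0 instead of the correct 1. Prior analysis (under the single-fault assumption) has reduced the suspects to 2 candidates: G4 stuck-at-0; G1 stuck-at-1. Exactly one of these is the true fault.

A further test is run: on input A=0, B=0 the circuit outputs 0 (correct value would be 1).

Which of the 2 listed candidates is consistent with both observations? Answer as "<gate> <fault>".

G4 stuck-at-0

Evaluate each candidate on input A=0, B=0:
  G4 stuck-at-0: G0=0, G1=1, G2=0, G3=0, G4=0 [stuck-at-0] → 0 — matches
  G1 stuck-at-1: G0=0, G1=1 [stuck-at-1], G2=0, G3=0, G4=1 → 1 — eliminated
Only G4 stuck-at-0 reproduces the observed 0.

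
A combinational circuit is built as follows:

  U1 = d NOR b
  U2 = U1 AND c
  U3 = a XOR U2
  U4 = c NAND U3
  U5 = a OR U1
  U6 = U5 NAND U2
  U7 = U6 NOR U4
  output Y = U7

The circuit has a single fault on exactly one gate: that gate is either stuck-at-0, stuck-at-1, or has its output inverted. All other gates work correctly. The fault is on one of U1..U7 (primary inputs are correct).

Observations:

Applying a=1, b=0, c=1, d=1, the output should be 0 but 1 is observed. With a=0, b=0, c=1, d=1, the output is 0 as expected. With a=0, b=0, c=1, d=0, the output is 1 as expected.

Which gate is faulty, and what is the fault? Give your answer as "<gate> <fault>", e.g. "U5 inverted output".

Fault-free values for test 1 (a=1, b=0, c=1, d=1): U1=0, U2=0, U3=1, U4=0, U5=1, U6=1, U7=0, giving Y=0. Observed 1.
Test 1: faults giving observed 1 are {U6 stuck-at-0, U6 inverted output, U7 stuck-at-1, U7 inverted output}.
Test 2 (a=0, b=0, c=1, d=1): fault-free U1=0, U2=0, U3=0, U4=1, U5=0, U6=1, U7=0 → 0; observed 0. Eliminates U7 stuck-at-1, U7 inverted output.
Test 3 (a=0, b=0, c=1, d=0): fault-free U1=1, U2=1, U3=1, U4=0, U5=1, U6=0, U7=1 → 1; observed 1. Eliminates U6 inverted output.
Only U6 stuck-at-0 is consistent with every test.

U6 stuck-at-0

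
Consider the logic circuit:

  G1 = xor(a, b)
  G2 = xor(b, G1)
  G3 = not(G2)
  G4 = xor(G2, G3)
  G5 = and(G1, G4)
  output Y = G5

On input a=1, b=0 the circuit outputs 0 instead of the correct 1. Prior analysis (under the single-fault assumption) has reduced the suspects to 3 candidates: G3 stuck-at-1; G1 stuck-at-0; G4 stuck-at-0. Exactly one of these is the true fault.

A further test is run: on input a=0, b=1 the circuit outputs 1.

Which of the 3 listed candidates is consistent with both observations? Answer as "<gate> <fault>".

G3 stuck-at-1

Evaluate each candidate on input a=0, b=1:
  G3 stuck-at-1: G1=1, G2=0, G3=1 [stuck-at-1], G4=1, G5=1 → 1 — matches
  G1 stuck-at-0: G1=0 [stuck-at-0], G2=1, G3=0, G4=1, G5=0 → 0 — eliminated
  G4 stuck-at-0: G1=1, G2=0, G3=1, G4=0 [stuck-at-0], G5=0 → 0 — eliminated
Only G3 stuck-at-1 reproduces the observed 1.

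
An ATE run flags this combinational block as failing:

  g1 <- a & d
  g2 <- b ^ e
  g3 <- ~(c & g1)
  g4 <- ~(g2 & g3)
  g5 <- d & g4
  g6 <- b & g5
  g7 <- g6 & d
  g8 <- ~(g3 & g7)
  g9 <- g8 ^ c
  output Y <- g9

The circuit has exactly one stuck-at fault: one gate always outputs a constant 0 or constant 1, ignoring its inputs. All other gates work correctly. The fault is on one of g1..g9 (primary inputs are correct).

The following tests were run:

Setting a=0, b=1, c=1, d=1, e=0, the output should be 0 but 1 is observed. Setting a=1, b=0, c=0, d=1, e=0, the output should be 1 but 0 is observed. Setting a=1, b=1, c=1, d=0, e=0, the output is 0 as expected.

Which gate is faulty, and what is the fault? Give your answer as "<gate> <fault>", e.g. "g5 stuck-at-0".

Fault-free values for test 1 (a=0, b=1, c=1, d=1, e=0): g1=0, g2=1, g3=1, g4=0, g5=0, g6=0, g7=0, g8=1, g9=0, giving Y=0. Observed 1.
Test 1: faults giving observed 1 are {g2 stuck-at-0, g4 stuck-at-1, g5 stuck-at-1, g6 stuck-at-1, g7 stuck-at-1, g8 stuck-at-0, g9 stuck-at-1}.
Test 2 (a=1, b=0, c=0, d=1, e=0): fault-free g1=1, g2=0, g3=1, g4=1, g5=1, g6=0, g7=0, g8=1, g9=1 → 1; observed 0. Eliminates g2 stuck-at-0, g4 stuck-at-1, g5 stuck-at-1, g9 stuck-at-1.
Test 3 (a=1, b=1, c=1, d=0, e=0): fault-free g1=0, g2=1, g3=1, g4=0, g5=0, g6=0, g7=0, g8=1, g9=0 → 0; observed 0. Eliminates g7 stuck-at-1, g8 stuck-at-0.
Only g6 stuck-at-1 is consistent with every test.

g6 stuck-at-1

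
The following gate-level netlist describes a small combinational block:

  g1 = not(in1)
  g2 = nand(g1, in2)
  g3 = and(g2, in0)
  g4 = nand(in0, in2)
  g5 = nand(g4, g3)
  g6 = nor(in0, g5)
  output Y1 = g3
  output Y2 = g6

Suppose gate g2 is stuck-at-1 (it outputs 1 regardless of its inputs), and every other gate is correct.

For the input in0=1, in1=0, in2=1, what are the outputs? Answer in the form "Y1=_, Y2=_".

Propagate with g2 forced: g1=1, g2=1 [stuck-at-1], g3=1, g4=0, g5=1, g6=0.
So the outputs are Y1=1, Y2=0. (Without the fault they would be Y1=0, Y2=0.)

Y1=1, Y2=0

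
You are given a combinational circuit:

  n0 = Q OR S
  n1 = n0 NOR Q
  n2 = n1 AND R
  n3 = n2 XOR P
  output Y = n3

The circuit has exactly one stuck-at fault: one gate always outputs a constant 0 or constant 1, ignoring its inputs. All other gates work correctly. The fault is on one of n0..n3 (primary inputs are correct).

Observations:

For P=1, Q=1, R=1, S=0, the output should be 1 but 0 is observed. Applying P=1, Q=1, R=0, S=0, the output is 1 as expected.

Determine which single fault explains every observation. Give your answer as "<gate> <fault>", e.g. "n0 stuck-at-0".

Fault-free values for test 1 (P=1, Q=1, R=1, S=0): n0=1, n1=0, n2=0, n3=1, giving Y=1. Observed 0.
Test 1: faults giving observed 0 are {n1 stuck-at-1, n2 stuck-at-1, n3 stuck-at-0}.
Test 2 (P=1, Q=1, R=0, S=0): fault-free n0=1, n1=0, n2=0, n3=1 → 1; observed 1. Eliminates n2 stuck-at-1, n3 stuck-at-0.
Only n1 stuck-at-1 is consistent with every test.

n1 stuck-at-1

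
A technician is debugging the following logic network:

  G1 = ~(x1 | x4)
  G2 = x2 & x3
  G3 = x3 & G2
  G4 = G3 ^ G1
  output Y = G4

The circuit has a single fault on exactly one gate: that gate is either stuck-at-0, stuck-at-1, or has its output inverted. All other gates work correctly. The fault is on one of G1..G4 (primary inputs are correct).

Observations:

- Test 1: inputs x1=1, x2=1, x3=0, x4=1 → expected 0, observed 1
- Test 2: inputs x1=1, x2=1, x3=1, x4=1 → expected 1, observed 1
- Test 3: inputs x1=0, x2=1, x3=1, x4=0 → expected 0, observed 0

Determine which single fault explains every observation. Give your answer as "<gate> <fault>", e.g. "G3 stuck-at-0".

G3 stuck-at-1

Fault-free values for test 1 (x1=1, x2=1, x3=0, x4=1): G1=0, G2=0, G3=0, G4=0, giving Y=0. Observed 1.
Test 1: faults giving observed 1 are {G1 stuck-at-1, G1 inverted output, G3 stuck-at-1, G3 inverted output, G4 stuck-at-1, G4 inverted output}.
Test 2 (x1=1, x2=1, x3=1, x4=1): fault-free G1=0, G2=1, G3=1, G4=1 → 1; observed 1. Eliminates G1 stuck-at-1, G1 inverted output, G3 inverted output, G4 inverted output.
Test 3 (x1=0, x2=1, x3=1, x4=0): fault-free G1=1, G2=1, G3=1, G4=0 → 0; observed 0. Eliminates G4 stuck-at-1.
Only G3 stuck-at-1 is consistent with every test.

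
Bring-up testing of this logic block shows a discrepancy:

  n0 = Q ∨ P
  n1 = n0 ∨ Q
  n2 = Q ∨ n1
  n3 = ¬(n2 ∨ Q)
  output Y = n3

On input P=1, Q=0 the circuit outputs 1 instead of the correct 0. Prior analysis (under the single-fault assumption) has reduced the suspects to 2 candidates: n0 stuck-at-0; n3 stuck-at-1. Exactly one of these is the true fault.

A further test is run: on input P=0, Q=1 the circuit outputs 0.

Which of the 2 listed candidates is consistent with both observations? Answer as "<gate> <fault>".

n0 stuck-at-0

Evaluate each candidate on input P=0, Q=1:
  n0 stuck-at-0: n0=0 [stuck-at-0], n1=1, n2=1, n3=0 → 0 — matches
  n3 stuck-at-1: n0=1, n1=1, n2=1, n3=1 [stuck-at-1] → 1 — eliminated
Only n0 stuck-at-0 reproduces the observed 0.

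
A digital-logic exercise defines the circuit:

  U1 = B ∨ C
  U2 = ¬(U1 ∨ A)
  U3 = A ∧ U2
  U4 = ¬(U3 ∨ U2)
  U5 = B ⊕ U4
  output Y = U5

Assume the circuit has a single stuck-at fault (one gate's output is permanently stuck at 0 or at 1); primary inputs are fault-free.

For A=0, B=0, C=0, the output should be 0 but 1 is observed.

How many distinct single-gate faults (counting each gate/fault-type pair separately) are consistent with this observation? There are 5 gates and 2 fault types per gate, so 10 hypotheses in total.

Fault-free: U1=0, U2=1, U3=0, U4=0, U5=0 → 0. Observed 1.
  U1 stuck-at-0: output 0 ✗
  U1 stuck-at-1: output 1 ✓
  U2 stuck-at-0: output 1 ✓
  U2 stuck-at-1: output 0 ✗
  U3 stuck-at-0: output 0 ✗
  U3 stuck-at-1: output 0 ✗
  U4 stuck-at-0: output 0 ✗
  U4 stuck-at-1: output 1 ✓
  U5 stuck-at-0: output 0 ✗
  U5 stuck-at-1: output 1 ✓
Consistent faults: {U1 stuck-at-1, U2 stuck-at-0, U4 stuck-at-1, U5 stuck-at-1} — 4 in all.

4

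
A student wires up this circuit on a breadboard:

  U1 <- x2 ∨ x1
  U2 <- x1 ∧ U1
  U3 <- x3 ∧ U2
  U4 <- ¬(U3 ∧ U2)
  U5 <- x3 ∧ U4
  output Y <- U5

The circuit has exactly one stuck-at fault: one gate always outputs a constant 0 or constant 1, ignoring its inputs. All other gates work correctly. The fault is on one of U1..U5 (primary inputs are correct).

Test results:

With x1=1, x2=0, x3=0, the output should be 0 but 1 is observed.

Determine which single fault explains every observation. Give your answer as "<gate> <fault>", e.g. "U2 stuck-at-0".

Fault-free values for test 1 (x1=1, x2=0, x3=0): U1=1, U2=1, U3=0, U4=1, U5=0, giving Y=0. Observed 1.
Test 1: faults giving observed 1 are {U5 stuck-at-1}.
Only U5 stuck-at-1 is consistent with every test.

U5 stuck-at-1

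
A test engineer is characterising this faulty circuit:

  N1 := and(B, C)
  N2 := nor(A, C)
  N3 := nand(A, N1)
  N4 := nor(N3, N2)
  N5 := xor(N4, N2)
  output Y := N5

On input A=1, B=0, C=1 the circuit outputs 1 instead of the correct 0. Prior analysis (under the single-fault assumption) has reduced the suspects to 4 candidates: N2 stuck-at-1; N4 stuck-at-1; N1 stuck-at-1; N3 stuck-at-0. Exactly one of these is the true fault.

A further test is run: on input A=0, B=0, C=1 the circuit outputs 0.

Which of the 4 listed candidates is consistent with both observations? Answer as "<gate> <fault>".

N1 stuck-at-1

Evaluate each candidate on input A=0, B=0, C=1:
  N2 stuck-at-1: N1=0, N2=1 [stuck-at-1], N3=1, N4=0, N5=1 → 1 — eliminated
  N4 stuck-at-1: N1=0, N2=0, N3=1, N4=1 [stuck-at-1], N5=1 → 1 — eliminated
  N1 stuck-at-1: N1=1 [stuck-at-1], N2=0, N3=1, N4=0, N5=0 → 0 — matches
  N3 stuck-at-0: N1=0, N2=0, N3=0 [stuck-at-0], N4=1, N5=1 → 1 — eliminated
Only N1 stuck-at-1 reproduces the observed 0.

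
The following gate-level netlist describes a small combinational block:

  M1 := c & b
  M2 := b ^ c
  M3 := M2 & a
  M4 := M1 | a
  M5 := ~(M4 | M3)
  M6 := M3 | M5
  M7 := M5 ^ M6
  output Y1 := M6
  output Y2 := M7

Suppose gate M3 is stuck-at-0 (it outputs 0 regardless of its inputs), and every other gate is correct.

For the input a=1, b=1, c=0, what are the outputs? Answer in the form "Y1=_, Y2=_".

Y1=0, Y2=0

Propagate with M3 forced: M1=0, M2=1, M3=0 [stuck-at-0], M4=1, M5=0, M6=0, M7=0.
So the outputs are Y1=0, Y2=0. (Without the fault they would be Y1=1, Y2=1.)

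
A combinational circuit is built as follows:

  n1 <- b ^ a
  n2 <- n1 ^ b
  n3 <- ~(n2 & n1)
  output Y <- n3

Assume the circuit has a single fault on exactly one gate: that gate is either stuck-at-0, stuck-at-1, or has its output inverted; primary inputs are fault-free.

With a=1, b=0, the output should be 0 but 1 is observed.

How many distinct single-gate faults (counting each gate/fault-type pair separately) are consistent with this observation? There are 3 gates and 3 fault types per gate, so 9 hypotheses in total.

Fault-free: n1=1, n2=1, n3=0 → 0. Observed 1.
  n1 stuck-at-0: output 1 ✓
  n1 stuck-at-1: output 0 ✗
  n1 inverted output: output 1 ✓
  n2 stuck-at-0: output 1 ✓
  n2 stuck-at-1: output 0 ✗
  n2 inverted output: output 1 ✓
  n3 stuck-at-0: output 0 ✗
  n3 stuck-at-1: output 1 ✓
  n3 inverted output: output 1 ✓
Consistent faults: {n1 stuck-at-0, n1 inverted output, n2 stuck-at-0, n2 inverted output, n3 stuck-at-1, n3 inverted output} — 6 in all.

6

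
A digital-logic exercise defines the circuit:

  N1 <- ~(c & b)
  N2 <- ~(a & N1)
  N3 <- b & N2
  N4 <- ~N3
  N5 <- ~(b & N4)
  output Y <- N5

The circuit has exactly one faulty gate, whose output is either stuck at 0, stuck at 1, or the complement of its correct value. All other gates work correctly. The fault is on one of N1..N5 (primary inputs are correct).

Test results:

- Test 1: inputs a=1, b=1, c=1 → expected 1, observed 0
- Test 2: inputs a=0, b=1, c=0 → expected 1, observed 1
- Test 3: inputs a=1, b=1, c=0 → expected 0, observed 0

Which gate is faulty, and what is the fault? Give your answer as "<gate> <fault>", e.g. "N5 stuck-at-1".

Fault-free values for test 1 (a=1, b=1, c=1): N1=0, N2=1, N3=1, N4=0, N5=1, giving Y=1. Observed 0.
Test 1: faults giving observed 0 are {N1 stuck-at-1, N1 inverted output, N2 stuck-at-0, N2 inverted output, N3 stuck-at-0, N3 inverted output, N4 stuck-at-1, N4 inverted output, N5 stuck-at-0, N5 inverted output}.
Test 2 (a=0, b=1, c=0): fault-free N1=1, N2=1, N3=1, N4=0, N5=1 → 1; observed 1. Eliminates N2 stuck-at-0, N2 inverted output, N3 stuck-at-0, N3 inverted output, N4 stuck-at-1, N4 inverted output, N5 stuck-at-0, N5 inverted output.
Test 3 (a=1, b=1, c=0): fault-free N1=1, N2=0, N3=0, N4=1, N5=0 → 0; observed 0. Eliminates N1 inverted output.
Only N1 stuck-at-1 is consistent with every test.

N1 stuck-at-1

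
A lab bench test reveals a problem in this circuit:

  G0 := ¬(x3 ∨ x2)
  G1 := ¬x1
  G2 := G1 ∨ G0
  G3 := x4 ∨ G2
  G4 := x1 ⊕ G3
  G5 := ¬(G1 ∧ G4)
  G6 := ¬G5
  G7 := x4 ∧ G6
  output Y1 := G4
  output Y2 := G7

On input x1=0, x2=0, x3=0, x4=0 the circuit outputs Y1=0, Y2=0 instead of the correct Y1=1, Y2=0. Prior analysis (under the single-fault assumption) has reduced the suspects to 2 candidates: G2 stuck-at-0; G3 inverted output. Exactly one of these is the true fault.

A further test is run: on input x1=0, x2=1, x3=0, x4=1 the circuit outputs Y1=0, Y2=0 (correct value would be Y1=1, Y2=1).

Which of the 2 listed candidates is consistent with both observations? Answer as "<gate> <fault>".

G3 inverted output

Evaluate each candidate on input x1=0, x2=1, x3=0, x4=1:
  G2 stuck-at-0: G0=0, G1=1, G2=0 [stuck-at-0], G3=1, G4=1, G5=0, G6=1, G7=1 → Y1=1, Y2=1 — eliminated
  G3 inverted output: G0=0, G1=1, G2=1, G3=0 [inverted output], G4=0, G5=1, G6=0, G7=0 → Y1=0, Y2=0 — matches
Only G3 inverted output reproduces the observed Y1=0, Y2=0.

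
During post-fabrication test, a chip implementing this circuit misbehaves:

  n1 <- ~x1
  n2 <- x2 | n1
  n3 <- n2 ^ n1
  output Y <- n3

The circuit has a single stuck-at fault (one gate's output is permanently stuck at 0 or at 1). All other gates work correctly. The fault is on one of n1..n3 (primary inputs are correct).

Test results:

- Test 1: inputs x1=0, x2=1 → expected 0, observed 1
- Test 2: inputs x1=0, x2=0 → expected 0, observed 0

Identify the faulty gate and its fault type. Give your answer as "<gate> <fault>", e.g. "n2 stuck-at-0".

n1 stuck-at-0

Fault-free values for test 1 (x1=0, x2=1): n1=1, n2=1, n3=0, giving Y=0. Observed 1.
Test 1: faults giving observed 1 are {n1 stuck-at-0, n2 stuck-at-0, n3 stuck-at-1}.
Test 2 (x1=0, x2=0): fault-free n1=1, n2=1, n3=0 → 0; observed 0. Eliminates n2 stuck-at-0, n3 stuck-at-1.
Only n1 stuck-at-0 is consistent with every test.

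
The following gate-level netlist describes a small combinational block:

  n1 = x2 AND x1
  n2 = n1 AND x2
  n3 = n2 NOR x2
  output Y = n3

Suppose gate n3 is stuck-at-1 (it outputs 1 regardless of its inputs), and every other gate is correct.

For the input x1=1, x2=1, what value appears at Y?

Propagate with n3 forced: n1=1, n2=1, n3=1 [stuck-at-1].
So Y = 1. (Without the fault it would be 0.)

1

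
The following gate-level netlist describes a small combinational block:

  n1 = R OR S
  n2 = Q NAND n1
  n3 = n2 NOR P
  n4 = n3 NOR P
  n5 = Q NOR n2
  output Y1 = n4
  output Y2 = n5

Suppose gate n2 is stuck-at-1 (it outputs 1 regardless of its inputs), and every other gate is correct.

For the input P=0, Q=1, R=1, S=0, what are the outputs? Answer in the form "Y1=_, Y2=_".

Y1=1, Y2=0

Propagate with n2 forced: n1=1, n2=1 [stuck-at-1], n3=0, n4=1, n5=0.
So the outputs are Y1=1, Y2=0. (Without the fault they would be Y1=0, Y2=0.)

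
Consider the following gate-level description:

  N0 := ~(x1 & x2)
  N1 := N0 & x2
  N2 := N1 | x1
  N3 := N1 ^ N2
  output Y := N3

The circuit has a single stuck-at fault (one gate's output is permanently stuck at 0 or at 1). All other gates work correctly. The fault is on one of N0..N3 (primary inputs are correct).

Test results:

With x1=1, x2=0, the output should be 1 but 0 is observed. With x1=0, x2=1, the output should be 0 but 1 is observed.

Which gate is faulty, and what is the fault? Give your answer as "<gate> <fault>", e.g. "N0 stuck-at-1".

N2 stuck-at-0

Fault-free values for test 1 (x1=1, x2=0): N0=1, N1=0, N2=1, N3=1, giving Y=1. Observed 0.
Test 1: faults giving observed 0 are {N1 stuck-at-1, N2 stuck-at-0, N3 stuck-at-0}.
Test 2 (x1=0, x2=1): fault-free N0=1, N1=1, N2=1, N3=0 → 0; observed 1. Eliminates N1 stuck-at-1, N3 stuck-at-0.
Only N2 stuck-at-0 is consistent with every test.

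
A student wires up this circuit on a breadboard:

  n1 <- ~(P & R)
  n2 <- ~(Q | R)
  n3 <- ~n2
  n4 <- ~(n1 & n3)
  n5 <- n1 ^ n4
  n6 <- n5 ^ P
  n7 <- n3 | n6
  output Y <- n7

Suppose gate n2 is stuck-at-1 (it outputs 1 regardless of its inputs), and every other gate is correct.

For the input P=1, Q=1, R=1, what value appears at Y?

0

Propagate with n2 forced: n1=0, n2=1 [stuck-at-1], n3=0, n4=1, n5=1, n6=0, n7=0.
So Y = 0. (Without the fault it would be 1.)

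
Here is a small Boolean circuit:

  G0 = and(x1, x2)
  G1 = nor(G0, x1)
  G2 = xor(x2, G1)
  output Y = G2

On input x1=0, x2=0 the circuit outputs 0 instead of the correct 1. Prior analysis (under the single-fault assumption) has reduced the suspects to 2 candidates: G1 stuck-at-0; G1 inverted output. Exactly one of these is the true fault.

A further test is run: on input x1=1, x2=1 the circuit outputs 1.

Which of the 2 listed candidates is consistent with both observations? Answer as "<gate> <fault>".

G1 stuck-at-0

Evaluate each candidate on input x1=1, x2=1:
  G1 stuck-at-0: G0=1, G1=0 [stuck-at-0], G2=1 → 1 — matches
  G1 inverted output: G0=1, G1=1 [inverted output], G2=0 → 0 — eliminated
Only G1 stuck-at-0 reproduces the observed 1.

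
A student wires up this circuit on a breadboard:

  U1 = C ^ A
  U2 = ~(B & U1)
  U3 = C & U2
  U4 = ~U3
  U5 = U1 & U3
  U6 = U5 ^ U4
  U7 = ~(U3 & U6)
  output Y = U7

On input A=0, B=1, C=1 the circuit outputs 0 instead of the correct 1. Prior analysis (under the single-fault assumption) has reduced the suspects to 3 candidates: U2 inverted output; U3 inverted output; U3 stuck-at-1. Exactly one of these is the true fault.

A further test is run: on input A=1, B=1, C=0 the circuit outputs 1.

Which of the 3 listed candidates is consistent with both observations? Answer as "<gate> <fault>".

U2 inverted output

Evaluate each candidate on input A=1, B=1, C=0:
  U2 inverted output: U1=1, U2=1 [inverted output], U3=0, U4=1, U5=0, U6=1, U7=1 → 1 — matches
  U3 inverted output: U1=1, U2=0, U3=1 [inverted output], U4=0, U5=1, U6=1, U7=0 → 0 — eliminated
  U3 stuck-at-1: U1=1, U2=0, U3=1 [stuck-at-1], U4=0, U5=1, U6=1, U7=0 → 0 — eliminated
Only U2 inverted output reproduces the observed 1.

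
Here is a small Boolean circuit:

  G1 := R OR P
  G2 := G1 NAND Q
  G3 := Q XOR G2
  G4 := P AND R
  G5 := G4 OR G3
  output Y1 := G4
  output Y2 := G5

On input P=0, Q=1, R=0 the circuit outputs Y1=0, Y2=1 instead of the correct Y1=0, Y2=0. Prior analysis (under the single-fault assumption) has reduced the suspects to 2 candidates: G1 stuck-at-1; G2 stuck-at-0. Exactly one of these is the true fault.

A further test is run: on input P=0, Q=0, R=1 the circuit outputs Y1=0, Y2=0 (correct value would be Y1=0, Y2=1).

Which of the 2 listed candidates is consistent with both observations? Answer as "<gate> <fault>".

G2 stuck-at-0

Evaluate each candidate on input P=0, Q=0, R=1:
  G1 stuck-at-1: G1=1 [stuck-at-1], G2=1, G3=1, G4=0, G5=1 → Y1=0, Y2=1 — eliminated
  G2 stuck-at-0: G1=1, G2=0 [stuck-at-0], G3=0, G4=0, G5=0 → Y1=0, Y2=0 — matches
Only G2 stuck-at-0 reproduces the observed Y1=0, Y2=0.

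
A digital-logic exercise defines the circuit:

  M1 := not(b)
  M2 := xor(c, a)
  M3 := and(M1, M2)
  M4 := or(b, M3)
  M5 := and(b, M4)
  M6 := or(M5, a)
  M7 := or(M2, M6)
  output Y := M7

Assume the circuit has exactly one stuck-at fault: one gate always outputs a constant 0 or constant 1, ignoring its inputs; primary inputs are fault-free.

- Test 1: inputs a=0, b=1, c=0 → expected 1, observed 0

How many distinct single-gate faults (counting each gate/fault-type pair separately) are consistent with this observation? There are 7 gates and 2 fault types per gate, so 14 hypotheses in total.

4

Fault-free: M1=0, M2=0, M3=0, M4=1, M5=1, M6=1, M7=1 → 1. Observed 0.
  M1 stuck-at-0: output 1 ✗
  M1 stuck-at-1: output 1 ✗
  M2 stuck-at-0: output 1 ✗
  M2 stuck-at-1: output 1 ✗
  M3 stuck-at-0: output 1 ✗
  M3 stuck-at-1: output 1 ✗
  M4 stuck-at-0: output 0 ✓
  M4 stuck-at-1: output 1 ✗
  M5 stuck-at-0: output 0 ✓
  M5 stuck-at-1: output 1 ✗
  M6 stuck-at-0: output 0 ✓
  M6 stuck-at-1: output 1 ✗
  M7 stuck-at-0: output 0 ✓
  M7 stuck-at-1: output 1 ✗
Consistent faults: {M4 stuck-at-0, M5 stuck-at-0, M6 stuck-at-0, M7 stuck-at-0} — 4 in all.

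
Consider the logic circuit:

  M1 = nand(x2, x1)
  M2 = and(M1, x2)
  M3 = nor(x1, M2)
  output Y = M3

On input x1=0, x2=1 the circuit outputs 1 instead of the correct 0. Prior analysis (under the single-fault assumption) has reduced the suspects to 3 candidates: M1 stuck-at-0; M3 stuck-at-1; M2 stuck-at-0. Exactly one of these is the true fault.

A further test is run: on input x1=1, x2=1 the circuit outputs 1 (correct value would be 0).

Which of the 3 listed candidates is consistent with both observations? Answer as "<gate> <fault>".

M3 stuck-at-1

Evaluate each candidate on input x1=1, x2=1:
  M1 stuck-at-0: M1=0 [stuck-at-0], M2=0, M3=0 → 0 — eliminated
  M3 stuck-at-1: M1=0, M2=0, M3=1 [stuck-at-1] → 1 — matches
  M2 stuck-at-0: M1=0, M2=0 [stuck-at-0], M3=0 → 0 — eliminated
Only M3 stuck-at-1 reproduces the observed 1.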